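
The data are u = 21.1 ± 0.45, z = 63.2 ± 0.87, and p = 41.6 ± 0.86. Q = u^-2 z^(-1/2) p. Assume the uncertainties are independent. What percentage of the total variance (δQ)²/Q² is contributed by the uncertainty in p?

18.6%

(δQ/Q)² = (-2·δu/u)² + (−½·δz/z)² + (1·δp/p)²
  u term: (-2×0.0213)² = 0.00182
  z term: (-0.5×0.0138)² = 4.74e-05
  p term: (1×0.0207)² = 0.000427
Total = 0.00229. Share from p = 0.000427/0.00229 = 0.186.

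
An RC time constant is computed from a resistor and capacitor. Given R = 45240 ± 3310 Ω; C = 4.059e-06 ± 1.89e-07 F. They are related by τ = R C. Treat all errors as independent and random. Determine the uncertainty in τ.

Each factor contributes (exponent × relative error)² to (δτ/τ)²:
  (1·δR/R)² = (1×0.0732)² = 0.00535;  (1·δC/C)² = (1×0.0466)² = 0.00217
δτ/τ = √(0.00752) = 0.0867
τ = 0.1836 s, so δτ = 0.0867 × 0.1836 = 0.0159 s.

0.0159 s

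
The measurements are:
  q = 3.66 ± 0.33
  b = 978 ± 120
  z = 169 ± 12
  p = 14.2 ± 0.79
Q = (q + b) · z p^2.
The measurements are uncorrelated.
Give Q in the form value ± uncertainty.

Let u = q + b = 982. δu = √(δq² + δb²) = √(0.109 + 14400) = 120, so δu/u = 0.122.
Q is then a monomial in u, z, p:
δQ/Q = √((δu/u)² + (1·δz/z)² + (2·δp/p)²) = √(0.0149 + 0.00504 + 0.0124) = 0.180
Q = 3.35e+07, so δQ = 0.180 × 3.35e+07 = 6.02e+06.

(3.35 ± 0.602) × 10^7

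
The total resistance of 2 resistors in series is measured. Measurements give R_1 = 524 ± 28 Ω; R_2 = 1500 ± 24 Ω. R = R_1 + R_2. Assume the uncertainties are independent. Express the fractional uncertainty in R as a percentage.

Absolute uncertainties add in quadrature for a linear combination:
  (δR_1)² = 784;  (δR_2)² = 576
δR = √(1360) = 36.9 Ω
R = 2020 Ω, so δR/R = 36.9/2020 = 0.0182.

1.82%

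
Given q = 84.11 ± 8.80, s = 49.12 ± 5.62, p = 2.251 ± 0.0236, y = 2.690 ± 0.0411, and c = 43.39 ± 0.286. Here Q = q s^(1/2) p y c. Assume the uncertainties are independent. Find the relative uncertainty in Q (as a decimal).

Since Q is a product/quotient, work with relative uncertainties:
  (1·δq/q)² = (1×0.105)² = 0.0109;  (½·δs/s)² = (0.5×0.114)² = 0.00327;  (1·δp/p)² = (1×0.0105)² = 0.000110;  (1·δy/y)² = (1×0.0153)² = 0.000233;  (1·δc/c)² = (1×0.00659)² = 4.34e-05
δQ/Q = √(0.0146) = 0.121

0.121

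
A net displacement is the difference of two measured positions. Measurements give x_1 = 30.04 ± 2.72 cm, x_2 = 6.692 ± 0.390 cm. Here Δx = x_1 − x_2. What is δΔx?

For a sum/difference, combine absolute errors in quadrature:
  (δx_1)² = 7.40;  (δx_2)² = 0.152
δΔx = √(7.55) = 2.75 cm

2.75 cm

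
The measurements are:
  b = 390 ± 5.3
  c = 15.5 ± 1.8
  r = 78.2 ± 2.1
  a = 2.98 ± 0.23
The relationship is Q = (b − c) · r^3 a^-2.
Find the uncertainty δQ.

3.52e+06

Let u = b − c = 374. δu = √(δb² + δc²) = √(28.1 + 3.24) = 5.60, so δu/u = 0.0149.
Q is then a monomial in u, r, a:
δQ/Q = √((δu/u)² + (3·δr/r)² + (-2·δa/a)²) = √(0.000223 + 0.00649 + 0.0238) = 0.175
Q = 2.02e+07, so δQ = 0.175 × 2.02e+07 = 3.52e+06.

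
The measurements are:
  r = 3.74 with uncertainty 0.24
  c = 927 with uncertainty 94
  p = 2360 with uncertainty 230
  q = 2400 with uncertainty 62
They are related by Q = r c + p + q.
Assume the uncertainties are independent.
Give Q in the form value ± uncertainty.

Let w = r·c = 3470. δw/w = √((1·δr/r)² + (1·δc/c)²) = √(0.00412 + 0.0103) = 0.120, so δw = 416.
Q = w + p + q: δQ = √(δw² + δp² + δq²) = √(1.73e+05 + 52900 + 3840) = 479
Q = 8230.

8230 ± 479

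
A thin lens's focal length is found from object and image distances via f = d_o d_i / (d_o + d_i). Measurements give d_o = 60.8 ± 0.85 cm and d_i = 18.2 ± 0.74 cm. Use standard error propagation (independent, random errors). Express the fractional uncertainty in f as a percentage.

∂f/∂d_o = (d_i/(d_o+d_i))² = 0.0531;  ∂f/∂d_i = (d_o/(d_o+d_i))² = 0.592
δf = √((∂f/∂d_o · δd_o)² + (∂f/∂d_i · δd_i)²) = √(0.00204 + 0.192) = 0.441 cm
f = 14.0 cm, so δf/f = 0.441/14.0 = 0.0315.

3.15%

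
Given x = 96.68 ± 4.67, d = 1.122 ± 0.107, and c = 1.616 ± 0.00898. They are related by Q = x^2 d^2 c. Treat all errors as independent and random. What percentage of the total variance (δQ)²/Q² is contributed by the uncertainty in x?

20.4%

(δQ/Q)² = (2·δx/x)² + (2·δd/d)² + (1·δc/c)²
  x term: (2×0.0483)² = 0.00933
  d term: (2×0.0954)² = 0.0364
  c term: (1×0.00556)² = 3.09e-05
Total = 0.0457. Share from x = 0.00933/0.0457 = 0.204.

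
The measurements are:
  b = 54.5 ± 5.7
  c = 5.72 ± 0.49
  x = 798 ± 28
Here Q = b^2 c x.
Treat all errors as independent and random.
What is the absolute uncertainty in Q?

3.1e+06

Relative error in a monomial: (δQ/Q)² = Σ (nᵢ · δxᵢ/xᵢ)².
  (2·δb/b)² = (2×0.105)² = 0.0438;  (1·δc/c)² = (1×0.0857)² = 0.00734;  (1·δx/x)² = (1×0.0351)² = 0.00123
δQ/Q = √(0.0523) = 0.229
Q = 1.36e+07, so δQ = 0.229 × 1.36e+07 = 3.1e+06.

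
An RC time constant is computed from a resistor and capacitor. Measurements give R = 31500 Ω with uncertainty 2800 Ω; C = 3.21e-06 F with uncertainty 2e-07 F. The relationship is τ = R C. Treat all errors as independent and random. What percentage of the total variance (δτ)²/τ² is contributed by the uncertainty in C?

(δτ/τ)² = (1·δR/R)² + (1·δC/C)²
  R term: (1×0.0889)² = 0.00790
  C term: (1×0.0623)² = 0.00388
Total = 0.0118. Share from C = 0.00388/0.0118 = 0.329.

32.9%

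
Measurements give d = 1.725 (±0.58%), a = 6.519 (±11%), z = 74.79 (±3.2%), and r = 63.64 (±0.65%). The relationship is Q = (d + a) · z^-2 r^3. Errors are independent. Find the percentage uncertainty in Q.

Let u = d + a = 8.244. δu = √(δd² + δa²) = √(0.000100 + 0.514) = 0.717, so δu/u = 0.0870.
Q is then a monomial in u, z, r:
δQ/Q = √((δu/u)² + (-2·δz/z)² + (3·δr/r)²) = √(0.00757 + 0.00410 + 0.000380) = 0.110

11.0%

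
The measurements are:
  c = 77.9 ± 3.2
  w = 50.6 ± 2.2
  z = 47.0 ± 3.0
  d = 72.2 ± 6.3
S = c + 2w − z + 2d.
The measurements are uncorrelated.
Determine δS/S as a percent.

5.08%

S is a linear combination, so absolute uncertainties add in quadrature:
  (δc)² = 10.2;  (2·δw)² = 19.4;  (δz)² = 9.00;  (2·δd)² = 159
δS = √(197) = 14.0
S = 276, so δS/S = 14.0/276 = 0.0508.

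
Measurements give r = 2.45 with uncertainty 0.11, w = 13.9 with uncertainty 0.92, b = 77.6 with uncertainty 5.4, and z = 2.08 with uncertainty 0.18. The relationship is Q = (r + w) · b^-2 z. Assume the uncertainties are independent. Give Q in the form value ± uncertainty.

Let u = r + w = 16.4. δu = √(δr² + δw²) = √(0.0121 + 0.846) = 0.927, so δu/u = 0.0567.
Q is then a monomial in u, b, z:
δQ/Q = √((δu/u)² + (-2·δb/b)² + (1·δz/z)²) = √(0.00321 + 0.0194 + 0.00749) = 0.173
Q = 0.00565, so δQ = 0.173 × 0.00565 = 0.000979.

0.00565 ± 0.000979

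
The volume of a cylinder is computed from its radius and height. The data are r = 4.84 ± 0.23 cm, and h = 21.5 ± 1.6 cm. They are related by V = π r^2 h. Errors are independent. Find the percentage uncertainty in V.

12.1%

Since V is a product/quotient, work with relative uncertainties:
  (2·δr/r)² = (2×0.0475)² = 0.00903;  (1·δh/h)² = (1×0.0744)² = 0.00554
δV/V = √(0.0146) = 0.121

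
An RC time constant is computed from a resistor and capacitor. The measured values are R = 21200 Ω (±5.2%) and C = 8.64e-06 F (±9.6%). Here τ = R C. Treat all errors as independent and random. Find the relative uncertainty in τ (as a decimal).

0.109

Relative error in a monomial: (δτ/τ)² = Σ (nᵢ · δxᵢ/xᵢ)².
  (1·δR/R)² = (1×0.0520)² = 0.00270;  (1·δC/C)² = (1×0.0960)² = 0.00922
δτ/τ = √(0.0119) = 0.109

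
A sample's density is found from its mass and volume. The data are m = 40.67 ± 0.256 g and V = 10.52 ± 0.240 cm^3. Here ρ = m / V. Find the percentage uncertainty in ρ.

2.37%

Each factor contributes (exponent × relative error)² to (δρ/ρ)²:
  (1·δm/m)² = (1×0.00629)² = 3.96e-05;  (-1·δV/V)² = (-1×0.0228)² = 0.000520
δρ/ρ = √(0.000560) = 0.0237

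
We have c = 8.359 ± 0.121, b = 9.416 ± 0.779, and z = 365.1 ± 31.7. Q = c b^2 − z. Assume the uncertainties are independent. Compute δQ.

Let p = c·b^2 = 741.1. δp/p = √((1·δc/c)² + (2·δb/b)²) = √(0.000210 + 0.0274) = 0.166, so δp = 123.
Q = p − z: δQ = √(δp² + δz²) = √(15200 + 1000) = 127

127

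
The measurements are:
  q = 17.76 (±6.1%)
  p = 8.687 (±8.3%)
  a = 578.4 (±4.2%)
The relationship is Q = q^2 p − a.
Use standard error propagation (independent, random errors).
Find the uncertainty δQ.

Let w = q^2·p = 2740. δw/w = √((2·δq/q)² + (1·δp/p)²) = √(0.0149 + 0.00689) = 0.148, so δw = 404.
Q = w − a: δQ = √(δw² + δa²) = √(1.63e+05 + 590) = 405

405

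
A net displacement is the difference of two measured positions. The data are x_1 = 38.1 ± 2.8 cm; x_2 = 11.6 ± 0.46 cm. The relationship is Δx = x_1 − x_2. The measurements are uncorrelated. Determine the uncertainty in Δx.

2.84 cm

Each term contributes (cᵢ δxᵢ)² to (δΔx)²:
  (δx_1)² = 7.84;  (δx_2)² = 0.212
δΔx = √(8.05) = 2.84 cm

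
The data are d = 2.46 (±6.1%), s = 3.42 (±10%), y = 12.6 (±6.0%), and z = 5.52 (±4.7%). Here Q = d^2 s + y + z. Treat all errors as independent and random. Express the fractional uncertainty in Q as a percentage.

Let p = d^2·s = 20.7. δp/p = √((2·δd/d)² + (1·δs/s)²) = √(0.0149 + 0.0100) = 0.158, so δp = 3.26.
Q = p + y + z: δQ = √(δp² + δy² + δz²) = √(10.7 + 0.572 + 0.0673) = 3.36
Q = 38.8, so δQ/Q = 3.36/38.8 = 0.0866.

8.66%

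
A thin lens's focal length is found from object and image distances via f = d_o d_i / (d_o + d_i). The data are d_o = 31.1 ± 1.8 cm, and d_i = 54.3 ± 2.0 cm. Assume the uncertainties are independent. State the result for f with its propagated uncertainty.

19.8 ± 0.775 cm

∂f/∂d_o = (d_i/(d_o+d_i))² = 0.404;  ∂f/∂d_i = (d_o/(d_o+d_i))² = 0.133
δf = √((∂f/∂d_o · δd_o)² + (∂f/∂d_i · δd_i)²) = √(0.530 + 0.0704) = 0.775 cm
f = 19.8 cm.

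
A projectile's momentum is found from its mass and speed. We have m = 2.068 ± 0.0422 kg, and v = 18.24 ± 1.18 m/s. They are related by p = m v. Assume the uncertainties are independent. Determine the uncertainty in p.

2.56 kg·m/s

Since p is a product/quotient, work with relative uncertainties:
  (1·δm/m)² = (1×0.0204)² = 0.000416;  (1·δv/v)² = (1×0.0647)² = 0.00419
δp/p = √(0.00460) = 0.0678
p = 37.72 kg·m/s, so δp = 0.0678 × 37.72 = 2.56 kg·m/s.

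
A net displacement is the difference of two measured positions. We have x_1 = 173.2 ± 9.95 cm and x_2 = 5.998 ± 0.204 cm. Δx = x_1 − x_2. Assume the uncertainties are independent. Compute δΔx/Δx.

For a sum/difference, combine absolute errors in quadrature:
  (δx_1)² = 99.0;  (δx_2)² = 0.0416
δΔx = √(99.0) = 9.95 cm
Δx = 167.2 cm, so δΔx/Δx = 9.95/167.2 = 0.0595.

0.0595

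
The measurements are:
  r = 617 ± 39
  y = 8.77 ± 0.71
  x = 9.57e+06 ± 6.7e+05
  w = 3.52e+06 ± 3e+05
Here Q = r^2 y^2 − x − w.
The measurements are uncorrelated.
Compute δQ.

6.06e+06

Let p = r^2·y^2 = 2.93e+07. δp/p = √((2·δr/r)² + (2·δy/y)²) = √(0.0160 + 0.0262) = 0.205, so δp = 6.01e+06.
Q = p − x − w: δQ = √(δp² + δx² + δw²) = √(3.62e+13 + 4.49e+11 + 9e+10) = 6.06e+06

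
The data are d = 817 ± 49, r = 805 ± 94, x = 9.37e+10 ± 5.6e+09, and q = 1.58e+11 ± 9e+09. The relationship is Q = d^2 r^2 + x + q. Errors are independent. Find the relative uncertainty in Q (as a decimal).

0.167

Let p = d^2·r^2 = 4.33e+11. δp/p = √((2·δd/d)² + (2·δr/r)²) = √(0.0144 + 0.0545) = 0.263, so δp = 1.14e+11.
Q = p + x + q: δQ = √(δp² + δx² + δq²) = √(1.29e+22 + 3.14e+19 + 8.1e+19) = 1.14e+11
Q = 6.84e+11, so δQ/Q = 1.14e+11/6.84e+11 = 0.167.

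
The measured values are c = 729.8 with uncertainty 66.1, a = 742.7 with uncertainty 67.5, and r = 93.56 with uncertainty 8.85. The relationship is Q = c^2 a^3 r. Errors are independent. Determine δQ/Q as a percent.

Since Q is a product/quotient, work with relative uncertainties:
  (2·δc/c)² = (2×0.0906)² = 0.0328;  (3·δa/a)² = (3×0.0909)² = 0.0743;  (1·δr/r)² = (1×0.0946)² = 0.00895
δQ/Q = √(0.116) = 0.341

34.1%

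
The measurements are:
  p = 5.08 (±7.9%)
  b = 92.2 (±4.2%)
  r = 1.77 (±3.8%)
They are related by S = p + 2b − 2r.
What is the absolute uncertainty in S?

7.76

Sums and differences: (δS)² = Σ (cᵢ δxᵢ)².
  (δp)² = 0.161;  (2·δb)² = 60.0;  (2·δr)² = 0.0181
δS = √(60.2) = 7.76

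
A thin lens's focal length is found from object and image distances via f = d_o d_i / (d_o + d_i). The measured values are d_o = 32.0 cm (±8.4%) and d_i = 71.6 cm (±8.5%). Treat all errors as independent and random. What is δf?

∂f/∂d_o = (d_i/(d_o+d_i))² = 0.478;  ∂f/∂d_i = (d_o/(d_o+d_i))² = 0.0954
δf = √((∂f/∂d_o · δd_o)² + (∂f/∂d_i · δd_i)²) = √(1.65 + 0.337) = 1.41 cm

1.41 cm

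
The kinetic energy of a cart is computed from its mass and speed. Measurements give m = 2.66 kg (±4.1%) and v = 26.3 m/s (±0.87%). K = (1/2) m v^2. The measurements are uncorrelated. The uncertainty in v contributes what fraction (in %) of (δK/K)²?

15.3%

(δK/K)² = (1·δm/m)² + (2·δv/v)²
  m term: (1×0.0410)² = 0.00168
  v term: (2×0.00870)² = 0.000303
Total = 0.00198. Share from v = 0.000303/0.00198 = 0.153.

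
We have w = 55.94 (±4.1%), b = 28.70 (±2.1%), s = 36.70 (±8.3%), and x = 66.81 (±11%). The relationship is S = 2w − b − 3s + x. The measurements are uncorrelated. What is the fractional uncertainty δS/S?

0.316

Each term contributes (cᵢ δxᵢ)² to (δS)²:
  (2·δw)² = 21.0;  (δb)² = 0.363;  (3·δs)² = 83.5;  (δx)² = 54.0
δS = √(159) = 12.6
S = 39.89, so δS/S = 12.6/39.89 = 0.316.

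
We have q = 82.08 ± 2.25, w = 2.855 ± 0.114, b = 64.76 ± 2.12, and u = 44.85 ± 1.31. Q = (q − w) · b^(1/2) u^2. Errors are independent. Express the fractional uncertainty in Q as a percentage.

Let h = q − w = 79.22. δh = √(δq² + δw²) = √(5.06 + 0.0130) = 2.25, so δh/h = 0.0284.
Q is then a monomial in h, b, u:
δQ/Q = √((δh/h)² + (½·δb/b)² + (2·δu/u)²) = √(0.000809 + 0.000268 + 0.00341) = 0.0670

6.70%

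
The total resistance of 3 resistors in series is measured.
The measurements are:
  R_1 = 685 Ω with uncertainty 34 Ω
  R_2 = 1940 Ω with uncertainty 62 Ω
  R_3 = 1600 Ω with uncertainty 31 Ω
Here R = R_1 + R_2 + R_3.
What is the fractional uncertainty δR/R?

For a sum/difference, combine absolute errors in quadrature:
  (δR_1)² = 1160;  (δR_2)² = 3840;  (δR_3)² = 961
δR = √(5960) = 77.2 Ω
R = 4220 Ω, so δR/R = 77.2/4220 = 0.0183.

0.0183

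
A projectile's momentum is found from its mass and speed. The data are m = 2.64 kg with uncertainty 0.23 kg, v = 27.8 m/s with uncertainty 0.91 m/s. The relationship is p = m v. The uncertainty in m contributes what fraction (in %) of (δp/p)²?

(δp/p)² = (1·δm/m)² + (1·δv/v)²
  m term: (1×0.0871)² = 0.00759
  v term: (1×0.0327)² = 0.00107
Total = 0.00866. Share from m = 0.00759/0.00866 = 0.876.

87.6%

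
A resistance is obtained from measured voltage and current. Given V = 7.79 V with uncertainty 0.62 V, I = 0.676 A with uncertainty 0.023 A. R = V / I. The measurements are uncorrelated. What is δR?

Relative error in a monomial: (δR/R)² = Σ (nᵢ · δxᵢ/xᵢ)².
  (1·δV/V)² = (1×0.0796)² = 0.00633;  (-1·δI/I)² = (-1×0.0340)² = 0.00116
δR/R = √(0.00749) = 0.0866
R = 11.5 Ω, so δR = 0.0866 × 11.5 = 0.997 Ω.

0.997 Ω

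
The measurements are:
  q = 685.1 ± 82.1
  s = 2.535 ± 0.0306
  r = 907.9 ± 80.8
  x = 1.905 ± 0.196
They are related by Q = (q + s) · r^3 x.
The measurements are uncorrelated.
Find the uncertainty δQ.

Let u = q + s = 687.6. δu = √(δq² + δs²) = √(6740 + 0.000936) = 82.1, so δu/u = 0.119.
Q is then a monomial in u, r, x:
δQ/Q = √((δu/u)² + (3·δr/r)² + (1·δx/x)²) = √(0.0143 + 0.0713 + 0.0106) = 0.310
Q = 9.803e+11, so δQ = 0.310 × 9.803e+11 = 3.04e+11.

3.04e+11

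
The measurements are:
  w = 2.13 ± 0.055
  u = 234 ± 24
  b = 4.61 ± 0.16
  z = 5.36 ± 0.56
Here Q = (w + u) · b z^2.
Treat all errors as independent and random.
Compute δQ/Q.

Let h = w + u = 236. δh = √(δw² + δu²) = √(0.00302 + 576) = 24.0, so δh/h = 0.102.
Q is then a monomial in h, b, z:
δQ/Q = √((δh/h)² + (1·δb/b)² + (2·δz/z)²) = √(0.0103 + 0.00120 + 0.0437) = 0.235

0.235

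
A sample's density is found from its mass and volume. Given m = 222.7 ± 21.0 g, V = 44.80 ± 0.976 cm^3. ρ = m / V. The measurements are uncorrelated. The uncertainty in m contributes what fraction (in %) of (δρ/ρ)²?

(δρ/ρ)² = (1·δm/m)² + (-1·δV/V)²
  m term: (1×0.0943)² = 0.00889
  V term: (-1×0.0218)² = 0.000475
Total = 0.00937. Share from m = 0.00889/0.00937 = 0.949.

94.9%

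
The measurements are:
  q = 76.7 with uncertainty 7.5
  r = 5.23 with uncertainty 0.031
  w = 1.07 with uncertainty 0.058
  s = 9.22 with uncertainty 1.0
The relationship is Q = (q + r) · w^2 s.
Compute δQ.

Let u = q + r = 81.9. δu = √(δq² + δr²) = √(56.2 + 0.000961) = 7.50, so δu/u = 0.0915.
Q is then a monomial in u, w, s:
δQ/Q = √((δu/u)² + (2·δw/w)² + (1·δs/s)²) = √(0.00838 + 0.0118 + 0.0118) = 0.179
Q = 865, so δQ = 0.179 × 865 = 154.

154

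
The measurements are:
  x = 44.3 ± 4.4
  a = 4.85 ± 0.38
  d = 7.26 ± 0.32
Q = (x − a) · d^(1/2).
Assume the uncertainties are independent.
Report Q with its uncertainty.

106 ± 12.1

Let u = x − a = 39.4. δu = √(δx² + δa²) = √(19.4 + 0.144) = 4.42, so δu/u = 0.112.
Q is then a monomial in u, d:
δQ/Q = √((δu/u)² + (½·δd/d)²) = √(0.0125 + 0.000486) = 0.114
Q = 106, so δQ = 0.114 × 106 = 12.1.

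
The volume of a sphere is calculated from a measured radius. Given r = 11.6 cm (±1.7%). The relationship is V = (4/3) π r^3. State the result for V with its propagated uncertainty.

6540 ± 333 cm^3

V ∝ r^3, so δV/V = |3| · δr/r = 3 × 0.0170 = 0.0510.
V = 6540 cm^3, so δV = 0.0510 × 6540 = 333 cm^3.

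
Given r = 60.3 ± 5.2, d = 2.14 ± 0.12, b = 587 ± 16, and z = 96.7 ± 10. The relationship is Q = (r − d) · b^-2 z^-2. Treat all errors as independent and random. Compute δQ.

4.18e-09

Let u = r − d = 58.2. δu = √(δr² + δd²) = √(27.0 + 0.0144) = 5.20, so δu/u = 0.0894.
Q is then a monomial in u, b, z:
δQ/Q = √((δu/u)² + (-2·δb/b)² + (-2·δz/z)²) = √(0.00800 + 0.00297 + 0.0428) = 0.232
Q = 1.81e-08, so δQ = 0.232 × 1.81e-08 = 4.18e-09.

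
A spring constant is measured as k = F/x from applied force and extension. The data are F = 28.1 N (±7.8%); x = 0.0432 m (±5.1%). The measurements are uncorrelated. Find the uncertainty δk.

Products/powers → add relative errors in quadrature, weighted by exponent:
  (1·δF/F)² = (1×0.0780)² = 0.00608;  (-1·δx/x)² = (-1×0.0510)² = 0.00260
δk/k = √(0.00868) = 0.0932
k = 650 N/m, so δk = 0.0932 × 650 = 60.6 N/m.

60.6 N/m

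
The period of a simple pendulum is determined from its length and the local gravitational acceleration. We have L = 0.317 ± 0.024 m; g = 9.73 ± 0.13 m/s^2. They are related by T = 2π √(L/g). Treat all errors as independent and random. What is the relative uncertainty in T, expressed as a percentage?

3.84%

T is a product of powers, so relative uncertainties combine in quadrature:
  (½·δL/L)² = (0.5×0.0757)² = 0.00143;  (−½·δg/g)² = (-0.5×0.0134)² = 4.46e-05
δT/T = √(0.00148) = 0.0384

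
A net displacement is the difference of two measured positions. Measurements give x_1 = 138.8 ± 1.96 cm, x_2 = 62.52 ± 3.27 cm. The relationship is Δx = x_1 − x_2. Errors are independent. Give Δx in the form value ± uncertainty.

Each term contributes (cᵢ δxᵢ)² to (δΔx)²:
  (δx_1)² = 3.84;  (δx_2)² = 10.7
δΔx = √(14.5) = 3.81 cm
Δx = 76.28 cm.

76.28 ± 3.81 cm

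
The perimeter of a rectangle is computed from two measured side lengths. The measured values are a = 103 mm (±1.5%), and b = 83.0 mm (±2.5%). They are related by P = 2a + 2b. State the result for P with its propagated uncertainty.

372 ± 5.17 mm

Absolute uncertainties add in quadrature for a linear combination:
  (2·δa)² = 9.55;  (2·δb)² = 17.2
δP = √(26.8) = 5.17 mm
P = 372 mm.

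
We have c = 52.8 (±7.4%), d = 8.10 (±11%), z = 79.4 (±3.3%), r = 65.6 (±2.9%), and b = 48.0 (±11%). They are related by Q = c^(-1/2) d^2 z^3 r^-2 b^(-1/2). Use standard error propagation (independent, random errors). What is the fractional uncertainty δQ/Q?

Each factor contributes (exponent × relative error)² to (δQ/Q)²:
  (−½·δc/c)² = (-0.5×0.0740)² = 0.00137;  (2·δd/d)² = (2×0.110)² = 0.0484;  (3·δz/z)² = (3×0.0330)² = 0.00980;  (-2·δr/r)² = (-2×0.0290)² = 0.00336;  (−½·δb/b)² = (-0.5×0.110)² = 0.00302
δQ/Q = √(0.0660) = 0.257

0.257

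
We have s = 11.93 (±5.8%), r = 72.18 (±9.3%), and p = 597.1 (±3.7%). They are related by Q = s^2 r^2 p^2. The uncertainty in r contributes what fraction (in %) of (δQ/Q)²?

(δQ/Q)² = (2·δs/s)² + (2·δr/r)² + (2·δp/p)²
  s term: (2×0.0580)² = 0.0135
  r term: (2×0.0930)² = 0.0346
  p term: (2×0.0370)² = 0.00548
Total = 0.0535. Share from r = 0.0346/0.0535 = 0.646.

64.6%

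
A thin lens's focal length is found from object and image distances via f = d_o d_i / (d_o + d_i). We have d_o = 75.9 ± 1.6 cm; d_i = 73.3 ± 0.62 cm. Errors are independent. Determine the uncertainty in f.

0.418 cm

∂f/∂d_o = (d_i/(d_o+d_i))² = 0.241;  ∂f/∂d_i = (d_o/(d_o+d_i))² = 0.259
δf = √((∂f/∂d_o · δd_o)² + (∂f/∂d_i · δd_i)²) = √(0.149 + 0.0257) = 0.418 cm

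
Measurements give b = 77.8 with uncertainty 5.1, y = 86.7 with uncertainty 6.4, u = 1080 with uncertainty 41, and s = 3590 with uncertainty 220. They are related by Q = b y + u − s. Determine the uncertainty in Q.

703

Let p = b·y = 6750. δp/p = √((1·δb/b)² + (1·δy/y)²) = √(0.00430 + 0.00545) = 0.0987, so δp = 666.
Q = p + u − s: δQ = √(δp² + δu² + δs²) = √(4.43e+05 + 1680 + 48400) = 703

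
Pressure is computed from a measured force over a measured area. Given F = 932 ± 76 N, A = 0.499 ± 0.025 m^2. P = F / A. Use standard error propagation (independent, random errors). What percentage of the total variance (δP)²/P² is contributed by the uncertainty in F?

(δP/P)² = (1·δF/F)² + (-1·δA/A)²
  F term: (1×0.0815)² = 0.00665
  A term: (-1×0.0501)² = 0.00251
Total = 0.00916. Share from F = 0.00665/0.00916 = 0.726.

72.6%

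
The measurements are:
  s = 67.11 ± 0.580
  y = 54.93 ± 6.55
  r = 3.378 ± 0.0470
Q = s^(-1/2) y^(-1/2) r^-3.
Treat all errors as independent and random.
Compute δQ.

3.12e-05

Relative error in a monomial: (δQ/Q)² = Σ (nᵢ · δxᵢ/xᵢ)².
  (−½·δs/s)² = (-0.5×0.00864)² = 1.87e-05;  (−½·δy/y)² = (-0.5×0.119)² = 0.00355;  (-3·δr/r)² = (-3×0.0139)² = 0.00174
δQ/Q = √(0.00532) = 0.0729
Q = 0.0004273, so δQ = 0.0729 × 0.0004273 = 3.12e-05.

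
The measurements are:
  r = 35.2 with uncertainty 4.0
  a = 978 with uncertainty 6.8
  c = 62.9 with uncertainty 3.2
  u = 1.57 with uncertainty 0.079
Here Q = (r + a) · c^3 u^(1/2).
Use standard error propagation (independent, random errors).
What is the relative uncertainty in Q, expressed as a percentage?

Let w = r + a = 1010. δw = √(δr² + δa²) = √(16.0 + 46.2) = 7.89, so δw/w = 0.00779.
Q is then a monomial in w, c, u:
δQ/Q = √((δw/w)² + (3·δc/c)² + (½·δu/u)²) = √(6.06e-05 + 0.0233 + 0.000633) = 0.155

15.5%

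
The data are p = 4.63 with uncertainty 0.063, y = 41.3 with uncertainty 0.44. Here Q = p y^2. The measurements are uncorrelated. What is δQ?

Since Q is a product/quotient, work with relative uncertainties:
  (1·δp/p)² = (1×0.0136)² = 0.000185;  (2·δy/y)² = (2×0.0107)² = 0.000454
δQ/Q = √(0.000639) = 0.0253
Q = 7900, so δQ = 0.0253 × 7900 = 200.

200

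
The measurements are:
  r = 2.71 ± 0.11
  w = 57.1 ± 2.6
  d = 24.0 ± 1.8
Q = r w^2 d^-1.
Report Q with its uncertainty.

Each factor contributes (exponent × relative error)² to (δQ/Q)²:
  (1·δr/r)² = (1×0.0406)² = 0.00165;  (2·δw/w)² = (2×0.0455)² = 0.00829;  (-1·δd/d)² = (-1×0.0750)² = 0.00562
δQ/Q = √(0.0156) = 0.125
Q = 368, so δQ = 0.125 × 368 = 45.9.

368 ± 45.9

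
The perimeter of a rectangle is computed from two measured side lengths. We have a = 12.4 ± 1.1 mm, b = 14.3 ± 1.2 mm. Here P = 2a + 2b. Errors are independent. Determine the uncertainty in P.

Absolute uncertainties add in quadrature for a linear combination:
  (2·δa)² = 4.84;  (2·δb)² = 5.76
δP = √(10.6) = 3.26 mm

3.26 mm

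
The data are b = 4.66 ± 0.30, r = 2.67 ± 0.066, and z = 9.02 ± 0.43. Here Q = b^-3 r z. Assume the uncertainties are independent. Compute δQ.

Each factor contributes (exponent × relative error)² to (δQ/Q)²:
  (-3·δb/b)² = (-3×0.0644)² = 0.0373;  (1·δr/r)² = (1×0.0247)² = 0.000611;  (1·δz/z)² = (1×0.0477)² = 0.00227
δQ/Q = √(0.0402) = 0.200
Q = 0.238, so δQ = 0.200 × 0.238 = 0.0477.

0.0477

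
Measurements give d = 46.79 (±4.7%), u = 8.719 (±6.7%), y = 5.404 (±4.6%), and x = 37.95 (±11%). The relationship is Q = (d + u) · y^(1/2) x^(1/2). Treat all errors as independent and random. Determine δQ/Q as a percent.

Let w = d + u = 55.51. δw = √(δd² + δu²) = √(4.84 + 0.341) = 2.28, so δw/w = 0.0410.
Q is then a monomial in w, y, x:
δQ/Q = √((δw/w)² + (½·δy/y)² + (½·δx/x)²) = √(0.00168 + 0.000529 + 0.00302) = 0.0723

7.23%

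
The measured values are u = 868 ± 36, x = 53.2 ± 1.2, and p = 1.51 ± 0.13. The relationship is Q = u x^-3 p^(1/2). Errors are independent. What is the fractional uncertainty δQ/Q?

0.0903

Q is a product of powers, so relative uncertainties combine in quadrature:
  (1·δu/u)² = (1×0.0415)² = 0.00172;  (-3·δx/x)² = (-3×0.0226)² = 0.00458;  (½·δp/p)² = (0.5×0.0861)² = 0.00185
δQ/Q = √(0.00815) = 0.0903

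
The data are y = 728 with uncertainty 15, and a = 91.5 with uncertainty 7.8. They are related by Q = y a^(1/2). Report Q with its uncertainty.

Each factor contributes (exponent × relative error)² to (δQ/Q)²:
  (1·δy/y)² = (1×0.0206)² = 0.000425;  (½·δa/a)² = (0.5×0.0852)² = 0.00182
δQ/Q = √(0.00224) = 0.0473
Q = 6960, so δQ = 0.0473 × 6960 = 330.

6960 ± 330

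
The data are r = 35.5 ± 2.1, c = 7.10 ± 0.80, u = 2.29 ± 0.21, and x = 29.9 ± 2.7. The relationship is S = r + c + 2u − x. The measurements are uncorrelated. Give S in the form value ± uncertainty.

17.3 ± 3.54

For a sum/difference, combine absolute errors in quadrature:
  (δr)² = 4.41;  (δc)² = 0.640;  (2·δu)² = 0.176;  (δx)² = 7.29
δS = √(12.5) = 3.54
S = 17.3.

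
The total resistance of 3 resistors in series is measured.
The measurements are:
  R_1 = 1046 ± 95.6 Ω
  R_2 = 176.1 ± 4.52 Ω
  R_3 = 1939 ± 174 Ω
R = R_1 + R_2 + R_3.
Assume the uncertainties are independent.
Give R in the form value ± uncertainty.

3161 ± 199 Ω

Each term contributes (cᵢ δxᵢ)² to (δR)²:
  (δR_1)² = 9140;  (δR_2)² = 20.4;  (δR_3)² = 30300
δR = √(39400) = 199 Ω
R = 3161 Ω.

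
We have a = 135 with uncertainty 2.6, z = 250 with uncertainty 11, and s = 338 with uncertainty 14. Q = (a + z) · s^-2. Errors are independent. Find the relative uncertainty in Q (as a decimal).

0.0879

Let u = a + z = 385. δu = √(δa² + δz²) = √(6.76 + 121) = 11.3, so δu/u = 0.0294.
Q is then a monomial in u, s:
δQ/Q = √((δu/u)² + (-2·δs/s)²) = √(0.000862 + 0.00686) = 0.0879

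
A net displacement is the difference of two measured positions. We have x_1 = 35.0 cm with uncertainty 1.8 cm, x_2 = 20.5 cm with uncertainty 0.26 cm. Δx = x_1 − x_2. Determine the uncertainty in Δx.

For a sum/difference, combine absolute errors in quadrature:
  (δx_1)² = 3.24;  (δx_2)² = 0.0676
δΔx = √(3.31) = 1.82 cm

1.82 cm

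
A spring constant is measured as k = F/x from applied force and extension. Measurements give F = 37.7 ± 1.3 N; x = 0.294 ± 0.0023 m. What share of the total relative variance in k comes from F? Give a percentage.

(δk/k)² = (1·δF/F)² + (-1·δx/x)²
  F term: (1×0.0345)² = 0.00119
  x term: (-1×0.00782)² = 6.12e-05
Total = 0.00125. Share from F = 0.00119/0.00125 = 0.951.

95.1%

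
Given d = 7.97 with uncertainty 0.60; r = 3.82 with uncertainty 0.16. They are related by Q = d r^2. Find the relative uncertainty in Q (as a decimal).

0.113

Since Q is a product/quotient, work with relative uncertainties:
  (1·δd/d)² = (1×0.0753)² = 0.00567;  (2·δr/r)² = (2×0.0419)² = 0.00702
δQ/Q = √(0.0127) = 0.113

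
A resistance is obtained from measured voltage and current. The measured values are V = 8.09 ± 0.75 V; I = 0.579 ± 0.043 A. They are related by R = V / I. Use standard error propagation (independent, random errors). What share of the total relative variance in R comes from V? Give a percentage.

(δR/R)² = (1·δV/V)² + (-1·δI/I)²
  V term: (1×0.0927)² = 0.00859
  I term: (-1×0.0743)² = 0.00552
Total = 0.0141. Share from V = 0.00859/0.0141 = 0.609.

60.9%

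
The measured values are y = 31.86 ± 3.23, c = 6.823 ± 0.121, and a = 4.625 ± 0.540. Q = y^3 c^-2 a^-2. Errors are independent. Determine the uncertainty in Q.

12.5

Since Q is a product/quotient, work with relative uncertainties:
  (3·δy/y)² = (3×0.101)² = 0.0925;  (-2·δc/c)² = (-2×0.0177)² = 0.00126;  (-2·δa/a)² = (-2×0.117)² = 0.0545
δQ/Q = √(0.148) = 0.385
Q = 32.48, so δQ = 0.385 × 32.48 = 12.5.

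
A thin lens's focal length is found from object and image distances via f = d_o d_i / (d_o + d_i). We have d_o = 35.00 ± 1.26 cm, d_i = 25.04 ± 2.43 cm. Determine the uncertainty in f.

∂f/∂d_o = (d_i/(d_o+d_i))² = 0.174;  ∂f/∂d_i = (d_o/(d_o+d_i))² = 0.340
δf = √((∂f/∂d_o · δd_o)² + (∂f/∂d_i · δd_i)²) = √(0.0480 + 0.682) = 0.854 cm

0.854 cm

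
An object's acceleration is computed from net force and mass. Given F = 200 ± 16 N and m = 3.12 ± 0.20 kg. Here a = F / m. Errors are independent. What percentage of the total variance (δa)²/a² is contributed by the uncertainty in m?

(δa/a)² = (1·δF/F)² + (-1·δm/m)²
  F term: (1×0.0800)² = 0.00640
  m term: (-1×0.0641)² = 0.00411
Total = 0.0105. Share from m = 0.00411/0.0105 = 0.391.

39.1%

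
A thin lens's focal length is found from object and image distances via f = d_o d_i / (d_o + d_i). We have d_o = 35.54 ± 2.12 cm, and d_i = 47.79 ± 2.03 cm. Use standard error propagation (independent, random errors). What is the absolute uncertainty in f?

0.789 cm

∂f/∂d_o = (d_i/(d_o+d_i))² = 0.329;  ∂f/∂d_i = (d_o/(d_o+d_i))² = 0.182
δf = √((∂f/∂d_o · δd_o)² + (∂f/∂d_i · δd_i)²) = √(0.486 + 0.136) = 0.789 cm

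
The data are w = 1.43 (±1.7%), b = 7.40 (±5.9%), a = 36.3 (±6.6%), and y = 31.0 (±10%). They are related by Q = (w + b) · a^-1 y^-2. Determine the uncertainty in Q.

Let u = w + b = 8.83. δu = √(δw² + δb²) = √(0.000591 + 0.191) = 0.437, so δu/u = 0.0495.
Q is then a monomial in u, a, y:
δQ/Q = √((δu/u)² + (-1·δa/a)² + (-2·δy/y)²) = √(0.00245 + 0.00436 + 0.0400) = 0.216
Q = 0.000253, so δQ = 0.216 × 0.000253 = 5.48e-05.

5.48e-05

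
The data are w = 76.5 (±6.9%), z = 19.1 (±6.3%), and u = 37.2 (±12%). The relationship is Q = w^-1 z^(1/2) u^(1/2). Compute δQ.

0.0337

Products/powers → add relative errors in quadrature, weighted by exponent:
  (-1·δw/w)² = (-1×0.0690)² = 0.00476;  (½·δz/z)² = (0.5×0.0630)² = 0.000992;  (½·δu/u)² = (0.5×0.120)² = 0.00360
δQ/Q = √(0.00935) = 0.0967
Q = 0.348, so δQ = 0.0967 × 0.348 = 0.0337.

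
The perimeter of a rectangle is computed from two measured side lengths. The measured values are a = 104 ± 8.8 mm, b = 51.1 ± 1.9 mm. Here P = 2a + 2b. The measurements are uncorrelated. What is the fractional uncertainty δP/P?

0.0580

Sums and differences: (δP)² = Σ (cᵢ δxᵢ)².
  (2·δa)² = 310;  (2·δb)² = 14.4
δP = √(324) = 18.0 mm
P = 310 mm, so δP/P = 18.0/310 = 0.0580.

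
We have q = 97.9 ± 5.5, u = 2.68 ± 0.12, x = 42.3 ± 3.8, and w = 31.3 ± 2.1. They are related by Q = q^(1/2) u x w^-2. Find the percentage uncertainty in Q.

For a monomial Q ∝ q^(1/2), u, x, w^-2, fractional errors add in quadrature:
  (½·δq/q)² = (0.5×0.0562)² = 0.000789;  (1·δu/u)² = (1×0.0448)² = 0.00200;  (1·δx/x)² = (1×0.0898)² = 0.00807;  (-2·δw/w)² = (-2×0.0671)² = 0.0180
δQ/Q = √(0.0289) = 0.170

17.0%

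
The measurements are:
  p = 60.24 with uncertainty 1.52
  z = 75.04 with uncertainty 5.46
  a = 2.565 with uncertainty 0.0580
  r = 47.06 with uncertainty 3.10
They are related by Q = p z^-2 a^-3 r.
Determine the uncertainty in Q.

For a monomial Q ∝ p, z^-2, a^-3, r, fractional errors add in quadrature:
  (1·δp/p)² = (1×0.0252)² = 0.000637;  (-2·δz/z)² = (-2×0.0728)² = 0.0212;  (-3·δa/a)² = (-3×0.0226)² = 0.00460;  (1·δr/r)² = (1×0.0659)² = 0.00434
δQ/Q = √(0.0308) = 0.175
Q = 0.02983, so δQ = 0.175 × 0.02983 = 0.00523.

0.00523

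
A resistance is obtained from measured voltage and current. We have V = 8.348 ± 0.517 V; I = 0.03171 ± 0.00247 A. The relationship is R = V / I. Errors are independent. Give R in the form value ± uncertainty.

263.3 ± 26.2 Ω

Products/powers → add relative errors in quadrature, weighted by exponent:
  (1·δV/V)² = (1×0.0619)² = 0.00384;  (-1·δI/I)² = (-1×0.0779)² = 0.00607
δR/R = √(0.00990) = 0.0995
R = 263.3 Ω, so δR = 0.0995 × 263.3 = 26.2 Ω.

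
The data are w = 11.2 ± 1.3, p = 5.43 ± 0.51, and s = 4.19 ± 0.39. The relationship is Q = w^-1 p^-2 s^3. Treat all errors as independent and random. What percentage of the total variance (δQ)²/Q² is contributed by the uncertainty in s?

61.5%

(δQ/Q)² = (-1·δw/w)² + (-2·δp/p)² + (3·δs/s)²
  w term: (-1×0.116)² = 0.0135
  p term: (-2×0.0939)² = 0.0353
  s term: (3×0.0931)² = 0.0780
Total = 0.127. Share from s = 0.0780/0.127 = 0.615.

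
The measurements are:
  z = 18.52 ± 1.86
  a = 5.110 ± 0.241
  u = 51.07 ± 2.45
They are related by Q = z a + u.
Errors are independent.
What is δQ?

10.8

Let p = z·a = 94.64. δp/p = √((1·δz/z)² + (1·δa/a)²) = √(0.0101 + 0.00222) = 0.111, so δp = 10.5.
Q = p + u: δQ = √(δp² + δu²) = √(110 + 6.00) = 10.8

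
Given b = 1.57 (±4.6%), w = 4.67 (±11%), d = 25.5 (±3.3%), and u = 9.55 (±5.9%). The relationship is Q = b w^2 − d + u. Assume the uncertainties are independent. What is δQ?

7.76

Let p = b·w^2 = 34.2. δp/p = √((1·δb/b)² + (2·δw/w)²) = √(0.00212 + 0.0484) = 0.225, so δp = 7.70.
Q = p − d + u: δQ = √(δp² + δd² + δu²) = √(59.2 + 0.708 + 0.317) = 7.76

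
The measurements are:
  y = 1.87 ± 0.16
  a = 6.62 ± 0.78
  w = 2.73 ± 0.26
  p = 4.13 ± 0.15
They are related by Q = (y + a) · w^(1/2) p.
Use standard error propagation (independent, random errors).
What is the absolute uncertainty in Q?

6.45

Let u = y + a = 8.49. δu = √(δy² + δa²) = √(0.0256 + 0.608) = 0.796, so δu/u = 0.0938.
Q is then a monomial in u, w, p:
δQ/Q = √((δu/u)² + (½·δw/w)² + (1·δp/p)²) = √(0.00880 + 0.00227 + 0.00132) = 0.111
Q = 57.9, so δQ = 0.111 × 57.9 = 6.45.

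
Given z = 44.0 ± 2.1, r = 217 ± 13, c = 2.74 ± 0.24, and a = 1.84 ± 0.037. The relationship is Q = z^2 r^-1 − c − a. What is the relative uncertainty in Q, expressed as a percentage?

Let p = z^2·r^-1 = 8.92. δp/p = √((2·δz/z)² + (-1·δr/r)²) = √(0.00911 + 0.00359) = 0.113, so δp = 1.01.
Q = p − c − a: δQ = √(δp² + δc² + δa²) = √(1.01 + 0.0576 + 0.00137) = 1.03
Q = 4.34, so δQ/Q = 1.03/4.34 = 0.238.

23.8%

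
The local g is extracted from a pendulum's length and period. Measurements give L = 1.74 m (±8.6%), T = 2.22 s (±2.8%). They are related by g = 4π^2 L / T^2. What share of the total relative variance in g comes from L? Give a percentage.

70.2%

(δg/g)² = (1·δL/L)² + (-2·δT/T)²
  L term: (1×0.0860)² = 0.00740
  T term: (-2×0.0280)² = 0.00314
Total = 0.0105. Share from L = 0.00740/0.0105 = 0.702.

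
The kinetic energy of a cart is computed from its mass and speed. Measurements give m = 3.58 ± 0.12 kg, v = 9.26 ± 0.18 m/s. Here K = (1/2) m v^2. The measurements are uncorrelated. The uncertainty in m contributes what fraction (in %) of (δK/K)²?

42.6%

(δK/K)² = (1·δm/m)² + (2·δv/v)²
  m term: (1×0.0335)² = 0.00112
  v term: (2×0.0194)² = 0.00151
Total = 0.00263. Share from m = 0.00112/0.00263 = 0.426.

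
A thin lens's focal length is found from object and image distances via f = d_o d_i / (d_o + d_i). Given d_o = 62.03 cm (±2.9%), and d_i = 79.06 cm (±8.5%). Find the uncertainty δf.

1.42 cm

∂f/∂d_o = (d_i/(d_o+d_i))² = 0.314;  ∂f/∂d_i = (d_o/(d_o+d_i))² = 0.193
δf = √((∂f/∂d_o · δd_o)² + (∂f/∂d_i · δd_i)²) = √(0.319 + 1.69) = 1.42 cm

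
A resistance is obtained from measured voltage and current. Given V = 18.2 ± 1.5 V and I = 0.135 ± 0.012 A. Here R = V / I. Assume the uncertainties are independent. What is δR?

16.3 Ω

Since R is a product/quotient, work with relative uncertainties:
  (1·δV/V)² = (1×0.0824)² = 0.00679;  (-1·δI/I)² = (-1×0.0889)² = 0.00790
δR/R = √(0.0147) = 0.121
R = 135 Ω, so δR = 0.121 × 135 = 16.3 Ω.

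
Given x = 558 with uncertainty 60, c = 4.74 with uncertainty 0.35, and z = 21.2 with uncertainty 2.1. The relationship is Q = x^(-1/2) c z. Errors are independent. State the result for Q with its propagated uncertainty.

4.25 ± 0.573

Relative error in a monomial: (δQ/Q)² = Σ (nᵢ · δxᵢ/xᵢ)².
  (−½·δx/x)² = (-0.5×0.108)² = 0.00289;  (1·δc/c)² = (1×0.0738)² = 0.00545;  (1·δz/z)² = (1×0.0991)² = 0.00981
δQ/Q = √(0.0182) = 0.135
Q = 4.25, so δQ = 0.135 × 4.25 = 0.573.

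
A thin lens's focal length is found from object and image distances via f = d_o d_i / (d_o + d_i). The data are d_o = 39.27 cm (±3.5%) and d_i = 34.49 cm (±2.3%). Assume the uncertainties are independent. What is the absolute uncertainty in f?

∂f/∂d_o = (d_i/(d_o+d_i))² = 0.219;  ∂f/∂d_i = (d_o/(d_o+d_i))² = 0.283
δf = √((∂f/∂d_o · δd_o)² + (∂f/∂d_i · δd_i)²) = √(0.0903 + 0.0506) = 0.375 cm

0.375 cm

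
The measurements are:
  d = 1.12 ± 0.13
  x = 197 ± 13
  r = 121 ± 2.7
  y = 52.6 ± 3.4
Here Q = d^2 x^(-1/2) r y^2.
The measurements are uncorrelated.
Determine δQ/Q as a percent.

Relative error in a monomial: (δQ/Q)² = Σ (nᵢ · δxᵢ/xᵢ)².
  (2·δd/d)² = (2×0.116)² = 0.0539;  (−½·δx/x)² = (-0.5×0.0660)² = 0.00109;  (1·δr/r)² = (1×0.0223)² = 0.000498;  (2·δy/y)² = (2×0.0646)² = 0.0167
δQ/Q = √(0.0722) = 0.269

26.9%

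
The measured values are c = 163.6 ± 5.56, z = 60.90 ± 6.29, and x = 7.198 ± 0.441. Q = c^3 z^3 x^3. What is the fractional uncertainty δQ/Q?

0.374

Each factor contributes (exponent × relative error)² to (δQ/Q)²:
  (3·δc/c)² = (3×0.0340)² = 0.0104;  (3·δz/z)² = (3×0.103)² = 0.0960;  (3·δx/x)² = (3×0.0613)² = 0.0338
δQ/Q = √(0.140) = 0.374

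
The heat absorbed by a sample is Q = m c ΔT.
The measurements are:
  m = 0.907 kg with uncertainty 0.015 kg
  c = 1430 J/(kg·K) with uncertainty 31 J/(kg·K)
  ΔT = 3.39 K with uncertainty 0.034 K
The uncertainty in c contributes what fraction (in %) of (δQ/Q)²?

(δQ/Q)² = (1·δm/m)² + (1·δc/c)² + (1·δΔT/ΔT)²
  m term: (1×0.0165)² = 0.000274
  c term: (1×0.0217)² = 0.000470
  ΔT term: (1×0.0100)² = 0.000101
Total = 0.000844. Share from c = 0.000470/0.000844 = 0.557.

55.7%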